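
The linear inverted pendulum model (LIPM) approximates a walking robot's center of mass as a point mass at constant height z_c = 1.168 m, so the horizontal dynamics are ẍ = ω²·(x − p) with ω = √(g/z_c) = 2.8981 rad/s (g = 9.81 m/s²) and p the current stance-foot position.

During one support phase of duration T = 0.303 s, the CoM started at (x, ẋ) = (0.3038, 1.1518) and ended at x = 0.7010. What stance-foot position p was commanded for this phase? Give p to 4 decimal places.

p = 0.2999

ωT = 2.8981·0.303 = 0.878124; cosh(ωT) = 1.410972, sinh(ωT) = 0.995410
x(T) = p + (x₀−p)·cosh(ωT) + (ẋ₀/ω)·sinh(ωT) ⇒ p·(1 − cosh) = x(T) − x₀·cosh − (ẋ₀/ω)·sinh
numerator   = 0.7010 − (0.3038)·1.410972 − (1.1518/2.8981)·0.995410 = -0.123262
denominator = 1 − 1.410972 = -0.410972
p = -0.123262 / -0.410972 = 0.2999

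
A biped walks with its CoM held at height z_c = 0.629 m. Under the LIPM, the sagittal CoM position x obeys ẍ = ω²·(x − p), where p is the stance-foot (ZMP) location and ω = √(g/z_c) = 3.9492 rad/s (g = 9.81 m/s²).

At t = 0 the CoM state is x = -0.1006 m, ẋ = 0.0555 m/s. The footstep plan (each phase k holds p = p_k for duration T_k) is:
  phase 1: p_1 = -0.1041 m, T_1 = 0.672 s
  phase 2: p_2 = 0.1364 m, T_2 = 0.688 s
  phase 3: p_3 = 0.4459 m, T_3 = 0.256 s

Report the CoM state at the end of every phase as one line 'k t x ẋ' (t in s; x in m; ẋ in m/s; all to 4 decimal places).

phase 1: p=-0.1041, T=0.672, ωT=2.653862, cosh=7.139596, sinh=7.069217; start (x,ẋ)=(-0.100600, 0.055500) → end (x,ẋ)=(0.020236, 0.493960)
phase 2: p=0.1364, T=0.688, ωT=2.717050, cosh=7.600835, sinh=7.534765; start (x,ẋ)=(0.020236, 0.493960) → end (x,ẋ)=(0.195891, 0.297886)
phase 3: p=0.4459, T=0.256, ωT=1.010995, cosh=1.556096, sinh=1.192239; start (x,ẋ)=(0.195891, 0.297886) → end (x,ẋ)=(0.146792, -0.713602)

1 0.6720 0.0202 0.4940
2 1.3600 0.1959 0.2979
3 1.6160 0.1468 -0.7136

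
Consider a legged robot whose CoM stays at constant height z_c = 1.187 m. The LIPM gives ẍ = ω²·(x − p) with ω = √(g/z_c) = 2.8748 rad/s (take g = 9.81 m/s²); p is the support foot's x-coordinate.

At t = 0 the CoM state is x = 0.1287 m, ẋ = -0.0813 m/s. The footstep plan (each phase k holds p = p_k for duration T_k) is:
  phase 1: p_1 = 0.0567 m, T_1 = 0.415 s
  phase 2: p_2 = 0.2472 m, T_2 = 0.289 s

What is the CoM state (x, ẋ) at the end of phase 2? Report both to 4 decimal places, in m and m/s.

phase 1: p=0.0567, T=0.415, ωT=1.193042, cosh=1.800196, sinh=1.496899; start (x,ẋ)=(0.128700, -0.081300) → end (x,ẋ)=(0.143981, 0.163481)
phase 2: p=0.2472, T=0.289, ωT=0.830817, cosh=1.365443, sinh=0.929750; start (x,ẋ)=(0.143981, 0.163481) → end (x,ẋ)=(0.159133, -0.052664)

x = 0.1591, ẋ = -0.0527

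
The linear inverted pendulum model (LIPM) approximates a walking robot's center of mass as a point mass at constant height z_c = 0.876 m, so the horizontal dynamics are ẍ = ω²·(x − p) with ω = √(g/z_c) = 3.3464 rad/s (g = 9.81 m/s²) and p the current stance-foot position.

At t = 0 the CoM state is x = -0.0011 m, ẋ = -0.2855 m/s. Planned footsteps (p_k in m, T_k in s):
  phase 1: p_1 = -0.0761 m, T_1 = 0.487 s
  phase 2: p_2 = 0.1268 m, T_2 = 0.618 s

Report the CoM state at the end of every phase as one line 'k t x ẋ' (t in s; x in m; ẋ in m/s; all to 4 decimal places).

1 0.4870 -0.0867 -0.1406
2 1.1050 -0.8946 -3.3455

phase 1: p=-0.0761, T=0.487, ωT=1.629697, cosh=2.649158, sinh=2.453169; start (x,ẋ)=(-0.001100, -0.285500) → end (x,ẋ)=(-0.086707, -0.140638)
phase 2: p=0.1268, T=0.618, ωT=2.068075, cosh=4.018006, sinh=3.891578; start (x,ẋ)=(-0.086707, -0.140638) → end (x,ẋ)=(-0.894621, -3.345535)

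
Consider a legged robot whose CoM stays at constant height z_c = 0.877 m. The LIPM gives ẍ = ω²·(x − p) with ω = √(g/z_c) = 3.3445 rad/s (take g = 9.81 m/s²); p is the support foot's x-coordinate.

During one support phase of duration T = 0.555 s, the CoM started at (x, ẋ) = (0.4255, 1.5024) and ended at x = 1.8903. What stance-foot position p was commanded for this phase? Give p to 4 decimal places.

ωT = 3.3445·0.555 = 1.856198; cosh(ωT) = 3.277811, sinh(ωT) = 3.121546
x(T) = p + (x₀−p)·cosh(ωT) + (ẋ₀/ω)·sinh(ωT) ⇒ p·(1 − cosh) = x(T) − x₀·cosh − (ẋ₀/ω)·sinh
numerator   = 1.8903 − (0.4255)·3.277811 − (1.5024/3.3445)·3.121546 = -0.906654
denominator = 1 − 3.277811 = -2.277811
p = -0.906654 / -2.277811 = 0.3980

p = 0.3980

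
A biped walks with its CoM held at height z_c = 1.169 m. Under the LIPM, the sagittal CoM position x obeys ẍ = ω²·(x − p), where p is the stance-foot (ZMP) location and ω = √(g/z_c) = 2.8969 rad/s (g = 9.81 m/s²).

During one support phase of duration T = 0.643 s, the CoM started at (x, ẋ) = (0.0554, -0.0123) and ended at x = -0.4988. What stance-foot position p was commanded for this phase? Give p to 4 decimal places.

ωT = 2.8969·0.643 = 1.862707; cosh(ωT) = 3.298200, sinh(ωT) = 3.142948
x(T) = p + (x₀−p)·cosh(ωT) + (ẋ₀/ω)·sinh(ωT) ⇒ p·(1 − cosh) = x(T) − x₀·cosh − (ẋ₀/ω)·sinh
numerator   = -0.4988 − (0.0554)·3.298200 − (-0.0123/2.8969)·3.142948 = -0.668176
denominator = 1 − 3.298200 = -2.298200
p = -0.668176 / -2.298200 = 0.2907

p = 0.2907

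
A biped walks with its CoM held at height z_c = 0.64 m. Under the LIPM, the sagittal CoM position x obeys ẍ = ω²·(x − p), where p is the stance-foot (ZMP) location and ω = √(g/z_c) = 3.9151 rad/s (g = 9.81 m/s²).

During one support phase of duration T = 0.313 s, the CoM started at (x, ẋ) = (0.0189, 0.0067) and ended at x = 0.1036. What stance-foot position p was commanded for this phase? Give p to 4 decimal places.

ωT = 3.9151·0.313 = 1.225426; cosh(ωT) = 1.849625, sinh(ωT) = 1.555993
x(T) = p + (x₀−p)·cosh(ωT) + (ẋ₀/ω)·sinh(ωT) ⇒ p·(1 − cosh) = x(T) − x₀·cosh − (ẋ₀/ω)·sinh
numerator   = 0.1036 − (0.0189)·1.849625 − (0.0067/3.9151)·1.555993 = 0.065979
denominator = 1 − 1.849625 = -0.849625
p = 0.065979 / -0.849625 = -0.0777

p = -0.0777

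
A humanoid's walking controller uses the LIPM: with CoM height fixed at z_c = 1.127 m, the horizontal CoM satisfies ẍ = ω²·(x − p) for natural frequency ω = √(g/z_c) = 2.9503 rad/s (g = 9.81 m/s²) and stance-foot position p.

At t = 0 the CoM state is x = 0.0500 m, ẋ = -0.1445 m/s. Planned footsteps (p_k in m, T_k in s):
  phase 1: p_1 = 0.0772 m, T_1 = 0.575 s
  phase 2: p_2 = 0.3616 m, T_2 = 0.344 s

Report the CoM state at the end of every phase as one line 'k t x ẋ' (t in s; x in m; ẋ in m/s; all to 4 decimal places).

phase 1: p=0.0772, T=0.575, ωT=1.696422, cosh=2.818869, sinh=2.635531; start (x,ẋ)=(0.050000, -0.144500) → end (x,ẋ)=(-0.128556, -0.618823)
phase 2: p=0.3616, T=0.344, ωT=1.014903, cosh=1.560767, sinh=1.198329; start (x,ẋ)=(-0.128556, -0.618823) → end (x,ẋ)=(-0.654769, -2.698753)

1 0.5750 -0.1286 -0.6188
2 0.9190 -0.6548 -2.6988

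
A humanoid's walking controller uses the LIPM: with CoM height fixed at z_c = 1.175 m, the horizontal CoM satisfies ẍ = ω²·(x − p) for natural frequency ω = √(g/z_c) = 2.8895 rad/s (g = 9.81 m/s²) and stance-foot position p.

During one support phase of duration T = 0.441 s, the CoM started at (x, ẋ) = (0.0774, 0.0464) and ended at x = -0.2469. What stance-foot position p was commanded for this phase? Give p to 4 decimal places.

ωT = 2.8895·0.441 = 1.274269; cosh(ωT) = 1.927862, sinh(ωT) = 1.648226
x(T) = p + (x₀−p)·cosh(ωT) + (ẋ₀/ω)·sinh(ωT) ⇒ p·(1 − cosh) = x(T) − x₀·cosh − (ẋ₀/ω)·sinh
numerator   = -0.2469 − (0.0774)·1.927862 − (0.0464/2.8895)·1.648226 = -0.422584
denominator = 1 − 1.927862 = -0.927862
p = -0.422584 / -0.927862 = 0.4554

p = 0.4554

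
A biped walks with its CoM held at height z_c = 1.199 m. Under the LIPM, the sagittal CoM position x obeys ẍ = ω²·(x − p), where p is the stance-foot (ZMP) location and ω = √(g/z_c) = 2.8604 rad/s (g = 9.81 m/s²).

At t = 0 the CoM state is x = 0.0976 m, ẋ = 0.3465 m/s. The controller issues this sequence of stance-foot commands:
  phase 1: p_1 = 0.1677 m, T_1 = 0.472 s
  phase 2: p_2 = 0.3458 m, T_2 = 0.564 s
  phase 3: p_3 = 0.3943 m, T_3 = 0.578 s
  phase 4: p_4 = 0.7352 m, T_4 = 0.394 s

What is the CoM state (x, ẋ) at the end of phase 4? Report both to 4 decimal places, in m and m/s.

x = 0.5204, ẋ = -0.2818

phase 1: p=0.1677, T=0.472, ωT=1.350109, cosh=2.058529, sinh=1.799317; start (x,ẋ)=(0.097600, 0.346500) → end (x,ẋ)=(0.241361, 0.352492)
phase 2: p=0.3458, T=0.564, ωT=1.613266, cosh=2.609206, sinh=2.409970; start (x,ẋ)=(0.241361, 0.352492) → end (x,ẋ)=(0.370281, 0.199775)
phase 3: p=0.3943, T=0.578, ωT=1.653311, cosh=2.707832, sinh=2.516417; start (x,ẋ)=(0.370281, 0.199775) → end (x,ẋ)=(0.505012, 0.368070)
phase 4: p=0.7352, T=0.394, ωT=1.126998, cosh=1.705190, sinh=1.381186; start (x,ẋ)=(0.505012, 0.368070) → end (x,ẋ)=(0.520413, -0.281786)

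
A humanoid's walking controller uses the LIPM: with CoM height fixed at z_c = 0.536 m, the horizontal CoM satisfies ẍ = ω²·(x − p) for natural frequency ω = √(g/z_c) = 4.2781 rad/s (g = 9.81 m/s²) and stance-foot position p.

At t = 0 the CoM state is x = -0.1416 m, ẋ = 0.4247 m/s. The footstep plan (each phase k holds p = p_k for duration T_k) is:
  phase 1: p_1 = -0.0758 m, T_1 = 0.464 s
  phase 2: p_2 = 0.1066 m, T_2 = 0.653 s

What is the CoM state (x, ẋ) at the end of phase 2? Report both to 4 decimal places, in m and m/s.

x = 0.6008, ẋ = 2.1680

phase 1: p=-0.0758, T=0.464, ωT=1.985038, cosh=3.708351, sinh=3.570976; start (x,ẋ)=(-0.141600, 0.424700) → end (x,ẋ)=(0.034692, 0.569711)
phase 2: p=0.1066, T=0.653, ωT=2.793599, cosh=8.200463, sinh=8.139263; start (x,ẋ)=(0.034692, 0.569711) → end (x,ẋ)=(0.600820, 2.168018)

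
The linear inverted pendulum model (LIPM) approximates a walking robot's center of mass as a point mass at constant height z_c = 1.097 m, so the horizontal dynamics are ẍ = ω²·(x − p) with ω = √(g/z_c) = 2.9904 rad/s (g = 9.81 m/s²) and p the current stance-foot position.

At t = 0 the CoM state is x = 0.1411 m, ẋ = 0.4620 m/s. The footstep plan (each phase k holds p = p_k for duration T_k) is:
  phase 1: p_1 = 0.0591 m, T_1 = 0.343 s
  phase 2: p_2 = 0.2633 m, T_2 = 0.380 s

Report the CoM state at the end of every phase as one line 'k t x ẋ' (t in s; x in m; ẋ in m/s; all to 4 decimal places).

phase 1: p=0.0591, T=0.343, ωT=1.025707, cosh=1.573805, sinh=1.215262; start (x,ẋ)=(0.141100, 0.462000) → end (x,ẋ)=(0.375903, 1.025096)
phase 2: p=0.2633, T=0.380, ωT=1.136352, cosh=1.718185, sinh=1.397197; start (x,ẋ)=(0.375903, 1.025096) → end (x,ẋ)=(0.935726, 2.231781)

1 0.3430 0.3759 1.0251
2 0.7230 0.9357 2.2318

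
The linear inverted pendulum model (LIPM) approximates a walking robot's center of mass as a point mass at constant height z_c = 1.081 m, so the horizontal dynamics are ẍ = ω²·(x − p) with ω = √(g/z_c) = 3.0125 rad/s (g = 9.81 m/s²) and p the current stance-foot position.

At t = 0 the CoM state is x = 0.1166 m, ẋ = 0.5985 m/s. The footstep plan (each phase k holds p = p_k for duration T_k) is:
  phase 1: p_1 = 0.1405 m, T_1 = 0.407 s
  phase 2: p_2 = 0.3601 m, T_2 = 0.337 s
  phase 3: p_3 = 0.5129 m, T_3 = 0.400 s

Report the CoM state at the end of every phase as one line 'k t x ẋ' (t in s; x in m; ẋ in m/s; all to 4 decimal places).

phase 1: p=0.1405, T=0.407, ωT=1.226087, cosh=1.850654, sinh=1.557216; start (x,ẋ)=(0.116600, 0.598500) → end (x,ẋ)=(0.405645, 0.995499)
phase 2: p=0.3601, T=0.337, ωT=1.015213, cosh=1.561138, sinh=1.198812; start (x,ẋ)=(0.405645, 0.995499) → end (x,ẋ)=(0.827357, 1.718593)
phase 3: p=0.5129, T=0.400, ωT=1.205000, cosh=1.818226, sinh=1.518534; start (x,ẋ)=(0.827357, 1.718593) → end (x,ẋ)=(1.950957, 4.563297)

1 0.4070 0.4056 0.9955
2 0.7440 0.8274 1.7186
3 1.1440 1.9510 4.5633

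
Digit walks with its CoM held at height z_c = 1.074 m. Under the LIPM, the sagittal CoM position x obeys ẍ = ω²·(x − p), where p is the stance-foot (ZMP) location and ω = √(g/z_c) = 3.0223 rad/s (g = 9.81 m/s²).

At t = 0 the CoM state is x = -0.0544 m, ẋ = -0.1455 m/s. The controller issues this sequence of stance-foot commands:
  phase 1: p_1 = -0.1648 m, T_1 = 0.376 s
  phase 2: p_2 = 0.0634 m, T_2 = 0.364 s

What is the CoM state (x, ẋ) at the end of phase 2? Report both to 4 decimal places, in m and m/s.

phase 1: p=-0.1648, T=0.376, ωT=1.136385, cosh=1.718231, sinh=1.397254; start (x,ẋ)=(-0.054400, -0.145500) → end (x,ẋ)=(-0.042374, 0.216208)
phase 2: p=0.0634, T=0.364, ωT=1.100117, cosh=1.668675, sinh=1.335843; start (x,ẋ)=(-0.042374, 0.216208) → end (x,ẋ)=(-0.017540, -0.066263)

x = -0.0175, ẋ = -0.0663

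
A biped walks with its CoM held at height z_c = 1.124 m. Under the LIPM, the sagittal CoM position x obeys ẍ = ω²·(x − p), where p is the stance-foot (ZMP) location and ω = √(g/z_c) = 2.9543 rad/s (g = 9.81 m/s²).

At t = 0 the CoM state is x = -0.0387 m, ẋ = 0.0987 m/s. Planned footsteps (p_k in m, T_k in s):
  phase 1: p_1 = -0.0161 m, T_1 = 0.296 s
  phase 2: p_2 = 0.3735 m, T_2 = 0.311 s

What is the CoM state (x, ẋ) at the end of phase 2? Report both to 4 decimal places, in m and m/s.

x = -0.1646, ẋ = -1.1030

phase 1: p=-0.0161, T=0.296, ωT=0.874473, cosh=1.407346, sinh=0.990265; start (x,ẋ)=(-0.038700, 0.098700) → end (x,ẋ)=(-0.014822, 0.072788)
phase 2: p=0.3735, T=0.311, ωT=0.918787, cosh=1.452626, sinh=1.053623; start (x,ẋ)=(-0.014822, 0.072788) → end (x,ẋ)=(-0.164628, -1.103005)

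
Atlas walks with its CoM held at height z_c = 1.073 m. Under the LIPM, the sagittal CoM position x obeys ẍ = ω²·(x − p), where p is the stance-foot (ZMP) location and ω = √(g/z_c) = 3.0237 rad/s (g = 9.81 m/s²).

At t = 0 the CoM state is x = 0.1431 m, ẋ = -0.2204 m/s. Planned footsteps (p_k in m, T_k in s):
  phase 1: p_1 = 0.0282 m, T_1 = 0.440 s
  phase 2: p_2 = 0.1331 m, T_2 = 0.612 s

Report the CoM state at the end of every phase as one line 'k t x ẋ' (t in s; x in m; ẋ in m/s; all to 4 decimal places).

phase 1: p=0.0282, T=0.440, ωT=1.330428, cosh=2.023513, sinh=1.759149; start (x,ẋ)=(0.143100, -0.220400) → end (x,ẋ)=(0.132476, 0.165187)
phase 2: p=0.1331, T=0.612, ωT=1.850504, cosh=3.260093, sinh=3.102935; start (x,ẋ)=(0.132476, 0.165187) → end (x,ẋ)=(0.300581, 0.532668)

1 0.4400 0.1325 0.1652
2 1.0520 0.3006 0.5327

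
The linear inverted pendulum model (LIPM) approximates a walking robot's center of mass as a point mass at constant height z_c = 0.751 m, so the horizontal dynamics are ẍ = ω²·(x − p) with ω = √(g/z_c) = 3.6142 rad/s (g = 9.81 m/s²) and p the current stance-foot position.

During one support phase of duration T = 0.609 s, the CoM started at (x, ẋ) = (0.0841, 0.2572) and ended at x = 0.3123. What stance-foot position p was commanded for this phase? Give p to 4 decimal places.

p = 0.1091

ωT = 3.6142·0.609 = 2.201048; cosh(ωT) = 4.572581, sinh(ωT) = 4.461894
x(T) = p + (x₀−p)·cosh(ωT) + (ẋ₀/ω)·sinh(ωT) ⇒ p·(1 − cosh) = x(T) − x₀·cosh − (ẋ₀/ω)·sinh
numerator   = 0.3123 − (0.0841)·4.572581 − (0.2572/3.6142)·4.461894 = -0.389779
denominator = 1 − 4.572581 = -3.572581
p = -0.389779 / -3.572581 = 0.1091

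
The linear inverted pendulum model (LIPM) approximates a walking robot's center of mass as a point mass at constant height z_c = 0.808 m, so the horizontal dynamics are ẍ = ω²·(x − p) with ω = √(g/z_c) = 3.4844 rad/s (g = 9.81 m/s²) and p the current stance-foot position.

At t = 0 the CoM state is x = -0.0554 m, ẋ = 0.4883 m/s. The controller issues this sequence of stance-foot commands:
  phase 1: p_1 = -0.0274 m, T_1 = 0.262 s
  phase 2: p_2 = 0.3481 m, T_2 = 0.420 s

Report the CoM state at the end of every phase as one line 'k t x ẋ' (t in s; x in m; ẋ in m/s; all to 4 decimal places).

phase 1: p=-0.0274, T=0.262, ωT=0.912913, cosh=1.446461, sinh=1.045108; start (x,ẋ)=(-0.055400, 0.488300) → end (x,ẋ)=(0.078559, 0.604343)
phase 2: p=0.3481, T=0.420, ωT=1.463448, cosh=2.276135, sinh=2.044698; start (x,ẋ)=(0.078559, 0.604343) → end (x,ẋ)=(0.089227, -0.544788)

1 0.2620 0.0786 0.6043
2 0.6820 0.0892 -0.5448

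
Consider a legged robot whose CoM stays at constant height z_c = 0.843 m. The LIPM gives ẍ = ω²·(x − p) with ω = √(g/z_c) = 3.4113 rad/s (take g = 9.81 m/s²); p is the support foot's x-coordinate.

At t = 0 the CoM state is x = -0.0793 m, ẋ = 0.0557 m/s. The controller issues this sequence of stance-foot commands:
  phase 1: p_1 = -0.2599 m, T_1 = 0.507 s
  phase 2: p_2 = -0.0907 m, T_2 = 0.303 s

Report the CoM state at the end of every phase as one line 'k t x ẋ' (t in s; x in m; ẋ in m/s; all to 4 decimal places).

1 0.5070 0.3098 1.8441
2 0.8100 1.2072 4.5974

phase 1: p=-0.2599, T=0.507, ωT=1.729529, cosh=2.907683, sinh=2.730315; start (x,ẋ)=(-0.079300, 0.055700) → end (x,ẋ)=(0.309808, 1.844053)
phase 2: p=-0.0907, T=0.303, ωT=1.033624, cosh=1.583475, sinh=1.227760; start (x,ẋ)=(0.309808, 1.844053) → end (x,ẋ)=(1.207187, 4.597444)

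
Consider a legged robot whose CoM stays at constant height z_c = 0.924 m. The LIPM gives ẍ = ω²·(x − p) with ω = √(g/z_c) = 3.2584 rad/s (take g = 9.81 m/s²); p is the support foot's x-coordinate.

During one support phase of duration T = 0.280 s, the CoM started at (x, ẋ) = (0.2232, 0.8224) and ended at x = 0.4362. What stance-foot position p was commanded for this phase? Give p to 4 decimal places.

p = 0.3366

ωT = 3.2584·0.280 = 0.912352; cosh(ωT) = 1.445876, sinh(ωT) = 1.044297
x(T) = p + (x₀−p)·cosh(ωT) + (ẋ₀/ω)·sinh(ωT) ⇒ p·(1 − cosh) = x(T) − x₀·cosh − (ẋ₀/ω)·sinh
numerator   = 0.4362 − (0.2232)·1.445876 − (0.8224/3.2584)·1.044297 = -0.150094
denominator = 1 − 1.445876 = -0.445876
p = -0.150094 / -0.445876 = 0.3366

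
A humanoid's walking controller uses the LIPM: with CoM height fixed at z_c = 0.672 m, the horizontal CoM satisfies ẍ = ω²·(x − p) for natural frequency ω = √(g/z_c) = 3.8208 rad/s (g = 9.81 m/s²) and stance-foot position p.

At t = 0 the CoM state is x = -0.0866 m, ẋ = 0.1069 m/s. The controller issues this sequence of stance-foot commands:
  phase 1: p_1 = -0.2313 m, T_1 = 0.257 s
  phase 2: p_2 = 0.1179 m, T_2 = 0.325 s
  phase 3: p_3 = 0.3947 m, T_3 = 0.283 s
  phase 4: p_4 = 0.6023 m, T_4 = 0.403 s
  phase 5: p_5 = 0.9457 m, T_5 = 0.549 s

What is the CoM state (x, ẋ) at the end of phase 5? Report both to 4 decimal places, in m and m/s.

x = 1.7493, ẋ = 3.2647

phase 1: p=-0.2313, T=0.257, ωT=0.981946, cosh=1.522113, sinh=1.147532; start (x,ẋ)=(-0.086600, 0.106900) → end (x,ẋ)=(0.021056, 0.797150)
phase 2: p=0.1179, T=0.325, ωT=1.241760, cosh=1.875288, sinh=1.586413; start (x,ẋ)=(0.021056, 0.797150) → end (x,ẋ)=(0.267269, 0.907878)
phase 3: p=0.3947, T=0.283, ωT=1.081286, cosh=1.643814, sinh=1.304656; start (x,ẋ)=(0.267269, 0.907878) → end (x,ẋ)=(0.495233, 0.857164)
phase 4: p=0.6023, T=0.403, ωT=1.539782, cosh=2.439002, sinh=2.224574; start (x,ẋ)=(0.495233, 0.857164) → end (x,ẋ)=(0.840228, 1.180592)
phase 5: p=0.9457, T=0.549, ωT=2.097619, cosh=4.134750, sinh=4.012001; start (x,ẋ)=(0.840228, 1.180592) → end (x,ẋ)=(1.749269, 3.264658)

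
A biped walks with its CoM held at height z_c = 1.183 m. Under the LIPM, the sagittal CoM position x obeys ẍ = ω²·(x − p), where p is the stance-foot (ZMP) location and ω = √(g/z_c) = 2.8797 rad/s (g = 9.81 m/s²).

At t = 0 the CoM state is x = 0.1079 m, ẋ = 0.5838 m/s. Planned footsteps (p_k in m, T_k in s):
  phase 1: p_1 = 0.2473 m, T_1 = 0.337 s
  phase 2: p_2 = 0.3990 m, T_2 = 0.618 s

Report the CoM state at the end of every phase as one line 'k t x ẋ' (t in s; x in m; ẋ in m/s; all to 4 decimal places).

phase 1: p=0.2473, T=0.337, ωT=0.970459, cosh=1.509032, sinh=1.130123; start (x,ẋ)=(0.107900, 0.583800) → end (x,ẋ)=(0.266050, 0.427307)
phase 2: p=0.3990, T=0.618, ωT=1.779655, cosh=3.048253, sinh=2.879556; start (x,ẋ)=(0.266050, 0.427307) → end (x,ẋ)=(0.421021, 0.200087)

1 0.3370 0.2661 0.4273
2 0.9550 0.4210 0.2001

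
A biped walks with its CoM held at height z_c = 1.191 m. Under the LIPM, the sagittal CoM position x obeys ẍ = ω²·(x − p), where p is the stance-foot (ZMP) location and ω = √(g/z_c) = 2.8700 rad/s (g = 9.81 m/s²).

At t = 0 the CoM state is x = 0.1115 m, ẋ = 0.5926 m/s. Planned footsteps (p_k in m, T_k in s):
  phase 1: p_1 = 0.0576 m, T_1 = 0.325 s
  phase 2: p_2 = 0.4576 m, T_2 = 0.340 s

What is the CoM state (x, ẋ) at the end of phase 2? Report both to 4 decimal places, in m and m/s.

x = 0.7182, ẋ = 1.2454

phase 1: p=0.0576, T=0.325, ωT=0.932750, cosh=1.467479, sinh=1.074009; start (x,ẋ)=(0.111500, 0.592600) → end (x,ẋ)=(0.358459, 1.035770)
phase 2: p=0.4576, T=0.340, ωT=0.975800, cosh=1.515090, sinh=1.138199; start (x,ẋ)=(0.358459, 1.035770) → end (x,ẋ)=(0.718164, 1.245429)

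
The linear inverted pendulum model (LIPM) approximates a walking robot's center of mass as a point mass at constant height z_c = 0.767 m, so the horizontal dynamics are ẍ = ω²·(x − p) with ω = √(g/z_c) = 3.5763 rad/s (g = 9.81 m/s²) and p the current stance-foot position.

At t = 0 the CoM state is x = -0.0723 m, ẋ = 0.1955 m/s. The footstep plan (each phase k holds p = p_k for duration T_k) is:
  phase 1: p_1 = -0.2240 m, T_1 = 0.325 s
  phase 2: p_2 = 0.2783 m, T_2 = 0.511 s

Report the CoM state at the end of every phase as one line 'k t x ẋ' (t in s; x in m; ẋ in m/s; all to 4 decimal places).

1 0.3250 0.1211 1.1256
2 0.8360 0.7301 1.8871

phase 1: p=-0.2240, T=0.325, ωT=1.162297, cosh=1.755019, sinh=1.442252; start (x,ẋ)=(-0.072300, 0.195500) → end (x,ẋ)=(0.121078, 1.125563)
phase 2: p=0.2783, T=0.511, ωT=1.827489, cosh=3.189536, sinh=3.028719; start (x,ẋ)=(0.121078, 1.125563) → end (x,ẋ)=(0.730058, 1.887054)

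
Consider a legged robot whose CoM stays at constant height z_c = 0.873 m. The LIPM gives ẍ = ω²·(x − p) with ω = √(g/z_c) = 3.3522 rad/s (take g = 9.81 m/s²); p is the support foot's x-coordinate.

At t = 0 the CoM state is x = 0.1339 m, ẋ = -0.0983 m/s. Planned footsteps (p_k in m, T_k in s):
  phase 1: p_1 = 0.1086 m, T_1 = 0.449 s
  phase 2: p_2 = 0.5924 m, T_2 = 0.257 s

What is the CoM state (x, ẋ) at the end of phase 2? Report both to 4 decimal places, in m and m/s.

phase 1: p=0.1086, T=0.449, ωT=1.505138, cosh=2.363381, sinh=2.141394; start (x,ẋ)=(0.133900, -0.098300) → end (x,ẋ)=(0.105599, -0.050707)
phase 2: p=0.5924, T=0.257, ωT=0.861515, cosh=1.394633, sinh=0.972112; start (x,ẋ)=(0.105599, -0.050707) → end (x,ẋ)=(-0.101213, -1.657062)

x = -0.1012, ẋ = -1.6571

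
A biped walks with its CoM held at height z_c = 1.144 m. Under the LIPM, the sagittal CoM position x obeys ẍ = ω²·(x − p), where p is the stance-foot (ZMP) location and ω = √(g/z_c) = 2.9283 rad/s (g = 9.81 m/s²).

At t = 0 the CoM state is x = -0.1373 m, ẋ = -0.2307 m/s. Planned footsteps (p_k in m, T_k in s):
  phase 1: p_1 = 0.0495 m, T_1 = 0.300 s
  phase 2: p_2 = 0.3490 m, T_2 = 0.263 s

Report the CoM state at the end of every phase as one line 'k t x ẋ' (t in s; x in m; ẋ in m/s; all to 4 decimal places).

1 0.3000 -0.2926 -0.8704
2 0.5630 -0.7447 -2.7358

phase 1: p=0.0495, T=0.300, ωT=0.878490, cosh=1.411336, sinh=0.995926; start (x,ẋ)=(-0.137300, -0.230700) → end (x,ẋ)=(-0.292599, -0.870373)
phase 2: p=0.3490, T=0.263, ωT=0.770143, cosh=1.311511, sinh=0.848564; start (x,ẋ)=(-0.292599, -0.870373) → end (x,ẋ)=(-0.744682, -2.735782)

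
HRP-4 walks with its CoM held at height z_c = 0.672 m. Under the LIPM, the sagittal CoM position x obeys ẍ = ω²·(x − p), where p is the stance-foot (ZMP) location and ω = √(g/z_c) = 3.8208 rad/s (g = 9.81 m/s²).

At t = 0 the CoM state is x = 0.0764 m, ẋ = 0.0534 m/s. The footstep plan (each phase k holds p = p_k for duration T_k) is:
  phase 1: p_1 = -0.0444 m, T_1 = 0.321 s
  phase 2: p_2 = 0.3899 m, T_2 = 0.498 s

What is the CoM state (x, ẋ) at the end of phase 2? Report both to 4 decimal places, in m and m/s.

phase 1: p=-0.0444, T=0.321, ωT=1.226477, cosh=1.851261, sinh=1.557936; start (x,ẋ)=(0.076400, 0.053400) → end (x,ẋ)=(0.201006, 0.817927)
phase 2: p=0.3899, T=0.498, ωT=1.902758, cosh=3.426759, sinh=3.277603; start (x,ẋ)=(0.201006, 0.817927) → end (x,ẋ)=(0.444250, 0.437310)

x = 0.4443, ẋ = 0.4373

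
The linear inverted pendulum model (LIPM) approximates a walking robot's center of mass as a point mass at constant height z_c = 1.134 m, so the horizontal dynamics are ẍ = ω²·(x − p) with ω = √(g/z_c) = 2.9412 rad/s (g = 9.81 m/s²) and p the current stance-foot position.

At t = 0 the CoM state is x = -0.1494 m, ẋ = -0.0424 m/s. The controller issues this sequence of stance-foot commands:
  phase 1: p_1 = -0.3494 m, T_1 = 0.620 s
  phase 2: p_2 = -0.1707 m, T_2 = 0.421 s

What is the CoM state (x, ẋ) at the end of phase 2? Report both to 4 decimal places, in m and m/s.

phase 1: p=-0.3494, T=0.620, ωT=1.823544, cosh=3.177611, sinh=3.016159; start (x,ẋ)=(-0.149400, -0.042400) → end (x,ẋ)=(0.242642, 1.639495)
phase 2: p=-0.1707, T=0.421, ωT=1.238245, cosh=1.869724, sinh=1.579831; start (x,ẋ)=(0.242642, 1.639495) → end (x,ẋ)=(1.482770, 4.986035)

x = 1.4828, ẋ = 4.9860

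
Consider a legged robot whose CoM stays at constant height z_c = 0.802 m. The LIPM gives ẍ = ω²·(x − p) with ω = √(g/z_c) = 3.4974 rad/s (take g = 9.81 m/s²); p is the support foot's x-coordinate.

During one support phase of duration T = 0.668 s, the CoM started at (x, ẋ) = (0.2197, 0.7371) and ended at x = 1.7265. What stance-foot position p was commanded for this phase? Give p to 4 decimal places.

p = 0.1185

ωT = 3.4974·0.668 = 2.336263; cosh(ωT) = 5.219602, sinh(ωT) = 5.122914
x(T) = p + (x₀−p)·cosh(ωT) + (ẋ₀/ω)·sinh(ωT) ⇒ p·(1 − cosh) = x(T) − x₀·cosh − (ẋ₀/ω)·sinh
numerator   = 1.7265 − (0.2197)·5.219602 − (0.7371/3.4974)·5.122914 = -0.499934
denominator = 1 − 5.219602 = -4.219602
p = -0.499934 / -4.219602 = 0.1185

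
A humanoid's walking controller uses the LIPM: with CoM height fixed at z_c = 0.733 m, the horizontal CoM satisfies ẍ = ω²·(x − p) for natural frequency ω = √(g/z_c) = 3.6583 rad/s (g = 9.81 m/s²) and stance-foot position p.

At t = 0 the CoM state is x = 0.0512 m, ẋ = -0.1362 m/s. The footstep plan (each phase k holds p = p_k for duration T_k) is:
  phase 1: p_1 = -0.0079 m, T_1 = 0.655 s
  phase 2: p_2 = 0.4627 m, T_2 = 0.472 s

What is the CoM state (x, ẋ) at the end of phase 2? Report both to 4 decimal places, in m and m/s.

phase 1: p=-0.0079, T=0.655, ωT=2.396187, cosh=5.536142, sinh=5.445077; start (x,ẋ)=(0.051200, -0.136200) → end (x,ẋ)=(0.116564, 0.423233)
phase 2: p=0.4627, T=0.472, ωT=1.726718, cosh=2.900018, sinh=2.722151; start (x,ẋ)=(0.116564, 0.423233) → end (x,ẋ)=(-0.226173, -2.219597)

x = -0.2262, ẋ = -2.2196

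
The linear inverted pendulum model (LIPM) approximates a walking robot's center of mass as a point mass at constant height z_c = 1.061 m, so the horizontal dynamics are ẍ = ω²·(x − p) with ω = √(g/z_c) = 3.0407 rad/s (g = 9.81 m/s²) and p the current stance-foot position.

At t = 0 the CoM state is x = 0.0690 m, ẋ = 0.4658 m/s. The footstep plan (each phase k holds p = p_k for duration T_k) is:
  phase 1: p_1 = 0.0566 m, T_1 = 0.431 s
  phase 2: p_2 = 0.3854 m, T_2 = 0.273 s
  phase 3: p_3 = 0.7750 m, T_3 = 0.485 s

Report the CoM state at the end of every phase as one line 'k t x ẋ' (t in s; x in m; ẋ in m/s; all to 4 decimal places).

phase 1: p=0.0566, T=0.431, ωT=1.310542, cosh=1.988928, sinh=1.719254; start (x,ẋ)=(0.069000, 0.465800) → end (x,ẋ)=(0.344632, 0.991267)
phase 2: p=0.3854, T=0.273, ωT=0.830111, cosh=1.364787, sinh=0.928786; start (x,ẋ)=(0.344632, 0.991267) → end (x,ẋ)=(0.632545, 1.237734)
phase 3: p=0.7750, T=0.485, ωT=1.474740, cosh=2.299368, sinh=2.070529; start (x,ẋ)=(0.632545, 1.237734) → end (x,ẋ)=(1.290264, 1.949128)

1 0.4310 0.3446 0.9913
2 0.7040 0.6325 1.2377
3 1.1890 1.2903 1.9491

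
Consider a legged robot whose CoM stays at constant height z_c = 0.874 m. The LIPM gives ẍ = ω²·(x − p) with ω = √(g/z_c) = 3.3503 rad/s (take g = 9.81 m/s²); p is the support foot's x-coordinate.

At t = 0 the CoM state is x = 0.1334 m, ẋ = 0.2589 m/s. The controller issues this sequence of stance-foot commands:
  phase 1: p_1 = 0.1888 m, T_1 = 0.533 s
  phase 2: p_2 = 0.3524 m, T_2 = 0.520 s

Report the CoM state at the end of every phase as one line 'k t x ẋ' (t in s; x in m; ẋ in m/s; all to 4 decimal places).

phase 1: p=0.1888, T=0.533, ωT=1.785710, cosh=3.065745, sinh=2.898067; start (x,ẋ)=(0.133400, 0.258900) → end (x,ẋ)=(0.242911, 0.255821)
phase 2: p=0.3524, T=0.520, ωT=1.742156, cosh=2.942391, sinh=2.767249; start (x,ẋ)=(0.242911, 0.255821) → end (x,ẋ)=(0.241540, -0.262363)

1 0.5330 0.2429 0.2558
2 1.0530 0.2415 -0.2624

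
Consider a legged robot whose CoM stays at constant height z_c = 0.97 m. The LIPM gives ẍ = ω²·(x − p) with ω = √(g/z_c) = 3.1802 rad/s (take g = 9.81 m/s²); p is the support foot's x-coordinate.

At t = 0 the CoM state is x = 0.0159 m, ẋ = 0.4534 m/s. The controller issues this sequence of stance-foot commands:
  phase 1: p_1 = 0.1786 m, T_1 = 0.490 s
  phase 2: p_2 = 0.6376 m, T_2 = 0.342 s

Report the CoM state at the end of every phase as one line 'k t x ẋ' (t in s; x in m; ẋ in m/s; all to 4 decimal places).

1 0.4900 0.0987 -0.0499
2 0.8320 -0.2734 -2.3365

phase 1: p=0.1786, T=0.490, ωT=1.558298, cosh=2.480611, sinh=2.270117; start (x,ẋ)=(0.015900, 0.453400) → end (x,ẋ)=(0.098654, -0.049892)
phase 2: p=0.6376, T=0.342, ωT=1.087628, cosh=1.652122, sinh=1.315107; start (x,ẋ)=(0.098654, -0.049892) → end (x,ẋ)=(-0.273435, -2.336461)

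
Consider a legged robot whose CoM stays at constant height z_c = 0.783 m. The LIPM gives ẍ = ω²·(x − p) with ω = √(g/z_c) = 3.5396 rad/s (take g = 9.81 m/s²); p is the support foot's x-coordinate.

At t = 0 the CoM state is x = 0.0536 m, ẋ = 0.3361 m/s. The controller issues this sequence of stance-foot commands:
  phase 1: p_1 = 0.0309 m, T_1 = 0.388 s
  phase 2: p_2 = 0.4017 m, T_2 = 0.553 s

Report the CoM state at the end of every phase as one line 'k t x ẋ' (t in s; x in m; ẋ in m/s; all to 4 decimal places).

1 0.3880 0.2540 0.8546
2 0.9410 0.7062 1.2724

phase 1: p=0.0309, T=0.388, ωT=1.373365, cosh=2.100934, sinh=1.847681; start (x,ẋ)=(0.053600, 0.336100) → end (x,ẋ)=(0.254036, 0.854583)
phase 2: p=0.4017, T=0.553, ωT=1.957399, cosh=3.611055, sinh=3.469829; start (x,ẋ)=(0.254036, 0.854583) → end (x,ẋ)=(0.706216, 1.272369)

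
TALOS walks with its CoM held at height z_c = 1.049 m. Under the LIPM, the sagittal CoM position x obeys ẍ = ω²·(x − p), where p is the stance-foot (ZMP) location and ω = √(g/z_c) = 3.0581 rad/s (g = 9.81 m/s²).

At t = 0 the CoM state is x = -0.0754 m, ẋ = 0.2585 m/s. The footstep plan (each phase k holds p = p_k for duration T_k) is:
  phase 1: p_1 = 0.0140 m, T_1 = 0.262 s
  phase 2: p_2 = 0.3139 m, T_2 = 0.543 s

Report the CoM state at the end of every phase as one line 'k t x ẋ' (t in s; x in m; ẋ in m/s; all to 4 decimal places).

phase 1: p=0.0140, T=0.262, ωT=0.801222, cosh=1.338521, sinh=0.889741; start (x,ẋ)=(-0.075400, 0.258500) → end (x,ẋ)=(-0.030454, 0.102758)
phase 2: p=0.3139, T=0.543, ωT=1.660548, cosh=2.726115, sinh=2.536080; start (x,ẋ)=(-0.030454, 0.102758) → end (x,ẋ)=(-0.539633, -2.390541)

1 0.2620 -0.0305 0.1028
2 0.8050 -0.5396 -2.3905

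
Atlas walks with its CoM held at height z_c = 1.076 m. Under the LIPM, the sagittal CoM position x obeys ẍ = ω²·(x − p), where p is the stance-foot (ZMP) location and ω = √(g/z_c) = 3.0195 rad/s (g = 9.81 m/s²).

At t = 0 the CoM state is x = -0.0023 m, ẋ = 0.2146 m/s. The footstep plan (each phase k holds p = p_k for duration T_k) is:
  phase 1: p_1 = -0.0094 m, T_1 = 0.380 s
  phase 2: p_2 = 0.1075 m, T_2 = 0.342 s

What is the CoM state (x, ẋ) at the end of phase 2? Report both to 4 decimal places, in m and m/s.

x = 0.2647, ẋ = 0.6222

phase 1: p=-0.0094, T=0.380, ωT=1.147410, cosh=1.733741, sinh=1.416283; start (x,ẋ)=(-0.002300, 0.214600) → end (x,ẋ)=(0.103567, 0.402424)
phase 2: p=0.1075, T=0.342, ωT=1.032669, cosh=1.582304, sinh=1.226248; start (x,ẋ)=(0.103567, 0.402424) → end (x,ẋ)=(0.264705, 0.622193)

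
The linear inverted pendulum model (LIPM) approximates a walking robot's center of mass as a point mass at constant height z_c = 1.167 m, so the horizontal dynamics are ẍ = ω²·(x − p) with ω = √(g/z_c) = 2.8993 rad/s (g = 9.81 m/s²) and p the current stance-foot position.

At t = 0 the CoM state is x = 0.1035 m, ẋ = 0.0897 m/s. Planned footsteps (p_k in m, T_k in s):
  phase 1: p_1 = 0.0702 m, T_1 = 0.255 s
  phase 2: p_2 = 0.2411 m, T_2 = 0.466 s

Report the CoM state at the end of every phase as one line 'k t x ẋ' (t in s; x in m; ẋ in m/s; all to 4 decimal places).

1 0.2550 0.1380 0.1934
2 0.7210 0.1489 -0.1398

phase 1: p=0.0702, T=0.255, ωT=0.739322, cosh=1.285976, sinh=0.808538; start (x,ẋ)=(0.103500, 0.089700) → end (x,ẋ)=(0.138038, 0.193414)
phase 2: p=0.2411, T=0.466, ωT=1.351074, cosh=2.060266, sinh=1.801304; start (x,ẋ)=(0.138038, 0.193414) → end (x,ẋ)=(0.148931, -0.139760)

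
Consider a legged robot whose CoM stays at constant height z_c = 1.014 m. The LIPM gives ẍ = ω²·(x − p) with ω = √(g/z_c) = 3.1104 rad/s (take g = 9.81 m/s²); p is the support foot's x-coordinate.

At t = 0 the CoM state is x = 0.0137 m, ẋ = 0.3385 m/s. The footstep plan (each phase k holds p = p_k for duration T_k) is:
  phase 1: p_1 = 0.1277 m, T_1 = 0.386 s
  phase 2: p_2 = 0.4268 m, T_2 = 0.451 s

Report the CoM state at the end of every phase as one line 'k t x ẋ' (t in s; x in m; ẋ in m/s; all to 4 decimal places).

phase 1: p=0.1277, T=0.386, ωT=1.200614, cosh=1.811583, sinh=1.510574; start (x,ẋ)=(0.013700, 0.338500) → end (x,ẋ)=(0.085573, 0.077593)
phase 2: p=0.4268, T=0.451, ωT=1.402790, cosh=2.156221, sinh=1.910311; start (x,ẋ)=(0.085573, 0.077593) → end (x,ẋ)=(-0.261306, -1.860206)

1 0.3860 0.0856 0.0776
2 0.8370 -0.2613 -1.8602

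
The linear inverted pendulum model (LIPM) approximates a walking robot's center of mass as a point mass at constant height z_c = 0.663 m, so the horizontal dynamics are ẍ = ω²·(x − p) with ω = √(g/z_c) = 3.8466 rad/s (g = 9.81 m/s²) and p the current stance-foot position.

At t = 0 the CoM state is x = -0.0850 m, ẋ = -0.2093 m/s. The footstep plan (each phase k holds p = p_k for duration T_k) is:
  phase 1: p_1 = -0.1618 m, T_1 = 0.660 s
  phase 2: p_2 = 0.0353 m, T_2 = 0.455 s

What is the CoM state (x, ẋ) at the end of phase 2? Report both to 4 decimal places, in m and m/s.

phase 1: p=-0.1618, T=0.660, ωT=2.538756, cosh=6.371436, sinh=6.292471; start (x,ẋ)=(-0.085000, -0.209300) → end (x,ẋ)=(-0.014858, 0.525373)
phase 2: p=0.0353, T=0.455, ωT=1.750203, cosh=2.964755, sinh=2.791016; start (x,ẋ)=(-0.014858, 0.525373) → end (x,ẋ)=(0.267795, 1.019114)

x = 0.2678, ẋ = 1.0191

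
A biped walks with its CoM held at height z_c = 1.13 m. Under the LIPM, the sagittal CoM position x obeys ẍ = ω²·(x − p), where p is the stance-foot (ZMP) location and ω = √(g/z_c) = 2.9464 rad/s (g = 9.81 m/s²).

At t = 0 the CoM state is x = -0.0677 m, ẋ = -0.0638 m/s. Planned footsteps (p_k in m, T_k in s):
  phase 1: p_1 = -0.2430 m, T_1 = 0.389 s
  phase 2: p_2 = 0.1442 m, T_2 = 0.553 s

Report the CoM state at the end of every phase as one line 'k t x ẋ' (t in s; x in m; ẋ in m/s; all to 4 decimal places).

phase 1: p=-0.2430, T=0.389, ωT=1.146150, cosh=1.731957, sinh=1.414099; start (x,ẋ)=(-0.067700, -0.063800) → end (x,ẋ)=(0.029992, 0.619889)
phase 2: p=0.1442, T=0.553, ωT=1.629359, cosh=2.648330, sinh=2.452275; start (x,ẋ)=(0.029992, 0.619889) → end (x,ẋ)=(0.357670, 0.816472)

1 0.3890 0.0300 0.6199
2 0.9420 0.3577 0.8165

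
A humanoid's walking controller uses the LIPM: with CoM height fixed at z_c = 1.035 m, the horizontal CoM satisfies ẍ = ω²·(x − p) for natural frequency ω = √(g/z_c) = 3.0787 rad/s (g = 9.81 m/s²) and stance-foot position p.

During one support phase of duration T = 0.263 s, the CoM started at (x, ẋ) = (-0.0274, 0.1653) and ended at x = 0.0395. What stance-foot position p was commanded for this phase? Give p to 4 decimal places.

p = -0.0809

ωT = 3.0787·0.263 = 0.809698; cosh(ωT) = 1.346111, sinh(ωT) = 0.901119
x(T) = p + (x₀−p)·cosh(ωT) + (ẋ₀/ω)·sinh(ωT) ⇒ p·(1 − cosh) = x(T) − x₀·cosh − (ẋ₀/ω)·sinh
numerator   = 0.0395 − (-0.0274)·1.346111 − (0.1653/3.0787)·0.901119 = 0.028001
denominator = 1 − 1.346111 = -0.346111
p = 0.028001 / -0.346111 = -0.0809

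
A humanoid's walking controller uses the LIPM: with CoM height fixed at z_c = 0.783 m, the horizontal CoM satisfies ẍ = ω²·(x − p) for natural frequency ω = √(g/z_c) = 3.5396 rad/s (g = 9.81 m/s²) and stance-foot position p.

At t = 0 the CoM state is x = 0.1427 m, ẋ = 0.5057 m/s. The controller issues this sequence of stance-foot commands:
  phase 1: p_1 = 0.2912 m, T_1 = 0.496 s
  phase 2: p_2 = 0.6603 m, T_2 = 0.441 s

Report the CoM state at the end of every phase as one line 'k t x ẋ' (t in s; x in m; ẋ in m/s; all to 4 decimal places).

phase 1: p=0.2912, T=0.496, ωT=1.755642, cosh=2.979978, sinh=2.807182; start (x,ẋ)=(0.142700, 0.505700) → end (x,ẋ)=(0.249733, 0.031434)
phase 2: p=0.6603, T=0.441, ωT=1.560964, cosh=2.486671, sinh=2.276738; start (x,ẋ)=(0.249733, 0.031434) → end (x,ẋ)=(-0.340426, -3.230485)

1 0.4960 0.2497 0.0314
2 0.9370 -0.3404 -3.2305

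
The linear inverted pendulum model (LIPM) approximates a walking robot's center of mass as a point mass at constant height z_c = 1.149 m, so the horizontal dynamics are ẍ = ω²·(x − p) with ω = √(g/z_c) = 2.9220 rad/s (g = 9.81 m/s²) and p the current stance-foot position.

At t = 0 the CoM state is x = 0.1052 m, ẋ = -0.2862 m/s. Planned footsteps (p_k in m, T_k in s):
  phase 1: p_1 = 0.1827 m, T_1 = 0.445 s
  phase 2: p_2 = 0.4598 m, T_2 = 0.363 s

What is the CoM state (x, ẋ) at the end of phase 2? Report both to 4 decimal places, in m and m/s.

x = -0.9174, ẋ = -3.7494

phase 1: p=0.1827, T=0.445, ωT=1.300290, cosh=1.971407, sinh=1.698954; start (x,ẋ)=(0.105200, -0.286200) → end (x,ẋ)=(-0.136491, -0.948953)
phase 2: p=0.4598, T=0.363, ωT=1.060686, cosh=1.617285, sinh=1.271067; start (x,ẋ)=(-0.136491, -0.948953) → end (x,ẋ)=(-0.917366, -3.749386)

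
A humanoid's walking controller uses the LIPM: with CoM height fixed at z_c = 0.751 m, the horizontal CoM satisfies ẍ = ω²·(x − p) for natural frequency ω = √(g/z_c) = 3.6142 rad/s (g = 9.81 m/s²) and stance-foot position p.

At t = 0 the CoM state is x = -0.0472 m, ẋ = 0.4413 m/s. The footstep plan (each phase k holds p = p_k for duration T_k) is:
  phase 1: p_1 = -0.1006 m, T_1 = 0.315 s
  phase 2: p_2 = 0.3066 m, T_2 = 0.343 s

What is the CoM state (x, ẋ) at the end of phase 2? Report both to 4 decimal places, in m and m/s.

x = 0.4875, ẋ = 1.1030

phase 1: p=-0.1006, T=0.315, ωT=1.138473, cosh=1.721153, sinh=1.400845; start (x,ẋ)=(-0.047200, 0.441300) → end (x,ẋ)=(0.162355, 1.029905)
phase 2: p=0.3066, T=0.343, ωT=1.239671, cosh=1.871977, sinh=1.582498; start (x,ẋ)=(0.162355, 1.029905) → end (x,ẋ)=(0.487527, 1.102956)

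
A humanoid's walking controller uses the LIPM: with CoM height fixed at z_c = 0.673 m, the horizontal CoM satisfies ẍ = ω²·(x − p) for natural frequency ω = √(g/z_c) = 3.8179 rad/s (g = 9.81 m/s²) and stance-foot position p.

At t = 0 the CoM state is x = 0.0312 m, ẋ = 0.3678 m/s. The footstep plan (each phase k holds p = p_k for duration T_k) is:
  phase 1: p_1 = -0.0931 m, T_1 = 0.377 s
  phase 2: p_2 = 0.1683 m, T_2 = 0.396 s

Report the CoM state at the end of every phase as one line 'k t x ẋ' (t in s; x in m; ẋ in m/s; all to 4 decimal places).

1 0.3770 0.3755 1.7639
2 0.7730 1.6578 5.9012

phase 1: p=-0.0931, T=0.377, ωT=1.439348, cosh=2.227514, sinh=1.990432; start (x,ẋ)=(0.031200, 0.367800) → end (x,ẋ)=(0.375530, 1.763869)
phase 2: p=0.1683, T=0.396, ωT=1.511888, cosh=2.377890, sinh=2.157397; start (x,ẋ)=(0.375530, 1.763869) → end (x,ẋ)=(1.657786, 5.901180)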